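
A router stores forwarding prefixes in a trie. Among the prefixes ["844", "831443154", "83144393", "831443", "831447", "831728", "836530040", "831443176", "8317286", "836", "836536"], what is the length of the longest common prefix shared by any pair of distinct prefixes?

The deepest shared node is where two words last agree before diverging.
e.g. "831443154" and "831443176" share the prefix "8314431" of length 7; no pair shares a longer one.
Longest shared-prefix length: 7

7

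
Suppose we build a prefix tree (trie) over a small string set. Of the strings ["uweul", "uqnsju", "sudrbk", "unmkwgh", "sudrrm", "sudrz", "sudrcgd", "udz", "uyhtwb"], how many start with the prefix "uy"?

1

Traverse to the node for "uy", then collect every word in that subtree.
Words under "uy": uyhtwb
Count: 1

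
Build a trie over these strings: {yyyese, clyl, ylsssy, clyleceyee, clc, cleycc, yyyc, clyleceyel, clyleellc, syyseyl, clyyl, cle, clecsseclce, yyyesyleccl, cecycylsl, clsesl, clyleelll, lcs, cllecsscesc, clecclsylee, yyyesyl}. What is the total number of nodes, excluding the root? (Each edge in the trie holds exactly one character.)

Count nodes per top-level branch (shared prefixes stored once):
  'c'-branch (cecycylsl, clc, cle, clecclsylee, clecsseclce, cleycc, cllecsscesc, clsesl, clyl, clyleceyee, clyleceyel, clyleellc, clyleelll, clyyl): 59 nodes
  'l'-branch (lcs): 3 nodes
  's'-branch (syyseyl): 7 nodes
  'y'-branch (ylsssy, yyyc, yyyese, yyyesyl, yyyesyleccl): 18 nodes
Sum: 87

87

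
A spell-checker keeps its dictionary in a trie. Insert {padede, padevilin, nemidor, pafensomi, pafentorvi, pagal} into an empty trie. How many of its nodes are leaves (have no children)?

6

Leaves are exactly the stored words that no other stored word extends.
Those words: "nemidor", "padede", "padevilin", "pafensomi", "pafentorvi", "pagal"
Leaf count: 6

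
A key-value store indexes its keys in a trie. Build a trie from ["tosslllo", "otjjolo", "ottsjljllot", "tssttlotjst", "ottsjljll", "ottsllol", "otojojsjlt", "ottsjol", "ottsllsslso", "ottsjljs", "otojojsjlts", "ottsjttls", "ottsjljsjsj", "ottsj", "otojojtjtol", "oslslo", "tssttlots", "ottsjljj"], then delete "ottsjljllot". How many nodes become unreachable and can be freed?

2

A node on "ottsjljllot"'s path can go only if nothing else ends at it or branches off below it.
The suffix "ot" (2 nodes) is used only by "ottsjljllot"; "ottsjljll" is itself a stored word, so pruning stops there.
Nodes removed: 2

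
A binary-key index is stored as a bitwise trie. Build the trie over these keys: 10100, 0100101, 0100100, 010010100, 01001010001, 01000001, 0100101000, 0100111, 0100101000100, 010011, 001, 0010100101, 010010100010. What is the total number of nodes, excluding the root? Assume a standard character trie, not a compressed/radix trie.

34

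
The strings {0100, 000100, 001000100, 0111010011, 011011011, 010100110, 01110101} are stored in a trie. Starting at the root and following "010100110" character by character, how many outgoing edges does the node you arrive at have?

0

Follow the path "010100110" to its node, then look at its outgoing edges.
No stored string extends past "010100110".
That node has 0 child edges.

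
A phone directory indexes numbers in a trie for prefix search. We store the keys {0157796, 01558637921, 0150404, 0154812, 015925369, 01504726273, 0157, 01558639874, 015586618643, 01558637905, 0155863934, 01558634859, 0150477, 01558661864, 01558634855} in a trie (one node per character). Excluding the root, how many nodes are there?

55

For each word, the new-node count is its length minus the longest prefix already in the trie:
  "0157796" → 7 new (0, 1, 5, 7, 7, 9, 6)
  "01558637921" → prefix "015" already present; 8 new (5, 8, 6, 3, 7, 9, 2, 1)
  "0150404" → prefix "015" already present; 4 new (0, 4, 0, 4)
  "0154812" → prefix "015" already present; 4 new (4, 8, 1, 2)
  "015925369" → prefix "015" already present; 6 new (9, 2, 5, 3, 6, 9)
  "01504726273" → prefix "01504" already present; 6 new (7, 2, 6, 2, 7, 3)
  "0157" → prefix "0157" already present; 0 new (none)
  "01558639874" → prefix "0155863" already present; 4 new (9, 8, 7, 4)
  "015586618643" → prefix "015586" already present; 6 new (6, 1, 8, 6, 4, 3)
  "01558637905" → prefix "015586379" already present; 2 new (0, 5)
  "0155863934" → prefix "01558639" already present; 2 new (3, 4)
  "01558634859" → prefix "0155863" already present; 4 new (4, 8, 5, 9)
  "0150477" → prefix "015047" already present; 1 new (7)
  "01558661864" → prefix "01558661864" already present; 0 new (none)
  "01558634855" → prefix "0155863485" already present; 1 new (5)
Total nodes = 7 + 8 + 4 + 4 + 6 + 6 + 0 + 4 + 6 + 2 + 2 + 4 + 1 + 0 + 1 = 55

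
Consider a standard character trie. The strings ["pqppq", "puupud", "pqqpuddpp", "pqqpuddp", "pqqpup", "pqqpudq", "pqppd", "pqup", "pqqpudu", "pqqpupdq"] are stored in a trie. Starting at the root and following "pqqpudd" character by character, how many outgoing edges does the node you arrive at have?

1

Follow the path "pqqpudd" to its node, then look at its outgoing edges.
Characters that immediately follow "pqqpudd" among the stored strings: {p}.
That node has 1 child edge.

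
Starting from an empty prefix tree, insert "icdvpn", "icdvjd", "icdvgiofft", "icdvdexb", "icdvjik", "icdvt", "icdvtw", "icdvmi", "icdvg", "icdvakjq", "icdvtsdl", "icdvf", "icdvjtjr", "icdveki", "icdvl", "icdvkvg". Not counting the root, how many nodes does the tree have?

Trace insertions, counting only characters that open a new branch:
  "icdvpn" → 6 new (i, c, d, v, p, n)
  "icdvjd" → prefix "icdv" already present; 2 new (j, d)
  "icdvgiofft" → prefix "icdv" already present; 6 new (g, i, o, f, f, t)
  "icdvdexb" → prefix "icdv" already present; 4 new (d, e, x, b)
  "icdvjik" → prefix "icdvj" already present; 2 new (i, k)
  "icdvt" → prefix "icdv" already present; 1 new (t)
  "icdvtw" → prefix "icdvt" already present; 1 new (w)
  "icdvmi" → prefix "icdv" already present; 2 new (m, i)
  "icdvg" → prefix "icdvg" already present; 0 new (none)
  "icdvakjq" → prefix "icdv" already present; 4 new (a, k, j, q)
  "icdvtsdl" → prefix "icdvt" already present; 3 new (s, d, l)
  "icdvf" → prefix "icdv" already present; 1 new (f)
  "icdvjtjr" → prefix "icdvj" already present; 3 new (t, j, r)
  "icdveki" → prefix "icdv" already present; 3 new (e, k, i)
  "icdvl" → prefix "icdv" already present; 1 new (l)
  "icdvkvg" → prefix "icdv" already present; 3 new (k, v, g)
Total nodes = 6 + 2 + 6 + 4 + 2 + 1 + 1 + 2 + 0 + 4 + 3 + 1 + 3 + 3 + 1 + 3 = 42

42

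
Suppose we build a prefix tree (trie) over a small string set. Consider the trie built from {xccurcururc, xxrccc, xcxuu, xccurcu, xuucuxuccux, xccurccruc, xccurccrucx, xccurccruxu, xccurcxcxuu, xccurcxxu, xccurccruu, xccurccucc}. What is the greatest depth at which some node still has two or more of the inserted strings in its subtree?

10

The deepest shared node is where two words last agree before diverging.
e.g. "xccurccruc" and "xccurccrucx" share the prefix "xccurccruc" of length 10; no pair shares a longer one.
Longest shared-prefix length: 10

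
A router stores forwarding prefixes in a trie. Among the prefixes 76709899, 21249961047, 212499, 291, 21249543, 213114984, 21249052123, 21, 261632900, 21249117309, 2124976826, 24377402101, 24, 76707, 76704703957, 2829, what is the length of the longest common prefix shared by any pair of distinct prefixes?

6

Equivalently: take the maximum, over all pairs, of their longest common prefix length.
"212499" and "21249961047" agree on "212499" (6 characters) before diverging; nothing deeper is shared.
Longest shared-prefix length: 6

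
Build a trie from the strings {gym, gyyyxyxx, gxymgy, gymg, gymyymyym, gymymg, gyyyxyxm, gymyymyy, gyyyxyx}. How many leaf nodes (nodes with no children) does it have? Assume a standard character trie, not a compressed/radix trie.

6

A leaf is a node with no children — equivalently, the end of a word that is not a proper prefix of any other stored word.
Those words: "gxymgy", "gymg", "gymymg", "gymyymyym", "gyyyxyxm", "gyyyxyxx"
Leaf count: 6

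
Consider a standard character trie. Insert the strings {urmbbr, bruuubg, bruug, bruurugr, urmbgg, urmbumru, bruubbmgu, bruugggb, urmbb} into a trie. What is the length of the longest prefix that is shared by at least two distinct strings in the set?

5

Equivalently: take the maximum, over all pairs, of their longest common prefix length.
e.g. "bruug" and "bruugggb" share the prefix "bruug" of length 5; no pair shares a longer one.
Longest shared-prefix length: 5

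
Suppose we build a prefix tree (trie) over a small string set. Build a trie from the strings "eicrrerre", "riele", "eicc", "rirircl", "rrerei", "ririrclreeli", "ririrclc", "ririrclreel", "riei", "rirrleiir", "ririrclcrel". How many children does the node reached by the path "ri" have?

2

The children of the "ri" node are the distinct next characters among strings starting with "ri".
Distinct next characters after "ri": e, r.
That node has 2 child edges.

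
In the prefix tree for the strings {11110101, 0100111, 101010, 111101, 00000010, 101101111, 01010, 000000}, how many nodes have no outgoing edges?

6

A leaf is a node with no children — equivalently, the end of a word that is not a proper prefix of any other stored word.
Those words: "00000010", "0100111", "01010", "101010", "101101111", "11110101"
Leaf count: 6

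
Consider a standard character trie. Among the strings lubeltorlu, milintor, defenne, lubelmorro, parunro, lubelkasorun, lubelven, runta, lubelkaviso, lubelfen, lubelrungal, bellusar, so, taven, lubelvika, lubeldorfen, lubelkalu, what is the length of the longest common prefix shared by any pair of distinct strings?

7

Equivalently: take the maximum, over all pairs, of their longest common prefix length.
e.g. "lubelkalu" and "lubelkasorun" share the prefix "lubelka" of length 7; no pair shares a longer one.
Longest shared-prefix length: 7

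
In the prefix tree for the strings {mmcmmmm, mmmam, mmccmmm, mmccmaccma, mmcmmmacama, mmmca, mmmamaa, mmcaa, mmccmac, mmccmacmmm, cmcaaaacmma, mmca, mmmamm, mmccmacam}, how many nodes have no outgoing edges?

11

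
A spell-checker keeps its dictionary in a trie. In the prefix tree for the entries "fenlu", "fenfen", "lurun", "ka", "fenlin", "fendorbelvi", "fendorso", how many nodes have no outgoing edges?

7

A leaf is a node with no children — equivalently, the end of a word that is not a proper prefix of any other stored word.
Those words: "fendorbelvi", "fendorso", "fenfen", "fenlin", "fenlu", "ka", "lurun"
Leaf count: 7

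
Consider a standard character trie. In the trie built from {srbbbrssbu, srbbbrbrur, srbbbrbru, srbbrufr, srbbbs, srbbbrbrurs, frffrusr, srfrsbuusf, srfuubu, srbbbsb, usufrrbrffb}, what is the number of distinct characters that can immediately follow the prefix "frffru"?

1

Walk "frffru" from the root, arriving at one node.
Distinct next characters after "frffru": s.
That node has 1 child edge.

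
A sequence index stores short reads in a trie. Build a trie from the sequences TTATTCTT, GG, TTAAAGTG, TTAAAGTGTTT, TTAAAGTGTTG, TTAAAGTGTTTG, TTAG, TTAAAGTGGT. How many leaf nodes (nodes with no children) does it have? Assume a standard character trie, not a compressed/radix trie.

Leaves are exactly the stored words that no other stored word extends.
Those words: "GG", "TTAAAGTGGT", "TTAAAGTGTTG", "TTAAAGTGTTTG", "TTAG", "TTATTCTT"
Leaf count: 6

6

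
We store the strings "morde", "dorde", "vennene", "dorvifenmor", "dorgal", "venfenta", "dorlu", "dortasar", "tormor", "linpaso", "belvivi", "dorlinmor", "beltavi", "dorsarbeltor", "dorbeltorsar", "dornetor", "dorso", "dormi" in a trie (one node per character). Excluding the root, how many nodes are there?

95

Count nodes per top-level branch (shared prefixes stored once):
  'b'-branch (beltavi, belvivi): 11 nodes
  'd'-branch (dorbeltorsar, dorde, dorgal, dorlinmor, dorlu, dormi, dornetor, dorsarbeltor, dorso, dortasar, dorvifenmor): 54 nodes
  'l'-branch (linpaso): 7 nodes
  'm'-branch (morde): 5 nodes
  't'-branch (tormor): 6 nodes
  'v'-branch (venfenta, vennene): 12 nodes
Sum: 95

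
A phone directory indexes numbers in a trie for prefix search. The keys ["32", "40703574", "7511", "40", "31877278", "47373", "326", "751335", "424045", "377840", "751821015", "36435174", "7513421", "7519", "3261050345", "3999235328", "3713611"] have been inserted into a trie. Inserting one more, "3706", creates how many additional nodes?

"37" is already a path in the trie; the remaining "06" must be added.
Each of the 2 remaining characters creates one node.

2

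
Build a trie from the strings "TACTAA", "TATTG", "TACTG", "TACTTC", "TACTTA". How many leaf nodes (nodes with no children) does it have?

Leaves are exactly the stored words that no other stored word extends.
Those words: "TACTAA", "TACTG", "TACTTA", "TACTTC", "TATTG"
Leaf count: 5

5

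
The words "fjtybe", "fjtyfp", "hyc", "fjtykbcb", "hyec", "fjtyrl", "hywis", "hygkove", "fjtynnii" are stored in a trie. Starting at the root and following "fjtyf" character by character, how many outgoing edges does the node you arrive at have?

1

The children of the "fjtyf" node are the distinct next characters among strings starting with "fjtyf".
Characters that immediately follow "fjtyf" among the stored strings: {p}.
That node has 1 child edge.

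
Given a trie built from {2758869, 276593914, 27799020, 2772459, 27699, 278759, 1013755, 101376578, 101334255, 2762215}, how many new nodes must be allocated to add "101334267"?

"1013342" is already a path in the trie; the remaining "67" must be added.
So 9 − 7 = 2 new nodes.

2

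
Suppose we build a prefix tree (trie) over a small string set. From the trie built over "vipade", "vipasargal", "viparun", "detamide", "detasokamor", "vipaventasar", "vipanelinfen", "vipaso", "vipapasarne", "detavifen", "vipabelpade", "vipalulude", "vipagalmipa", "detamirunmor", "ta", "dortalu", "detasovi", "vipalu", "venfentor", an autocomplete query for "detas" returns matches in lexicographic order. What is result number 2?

Words with prefix "detas", in lexicographic order: "detasokamor", "detasovi"
Position 2: detasovi

detasovi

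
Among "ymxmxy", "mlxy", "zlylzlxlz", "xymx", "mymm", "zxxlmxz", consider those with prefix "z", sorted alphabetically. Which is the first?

DFS of the "z" subtree visits, in order: "zlylzlxlz", "zxxlmxz"
Position 1: zlylzlxlz

zlylzlxlz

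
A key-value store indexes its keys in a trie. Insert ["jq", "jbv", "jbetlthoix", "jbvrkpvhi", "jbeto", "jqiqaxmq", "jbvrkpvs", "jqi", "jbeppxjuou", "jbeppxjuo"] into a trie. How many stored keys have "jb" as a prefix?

7

Filter for entries beginning with "jb":
Words under "jb": jbeppxjuo, jbeppxjuou, jbetlthoix, jbeto, jbv, jbvrkpvhi, jbvrkpvs
Count: 7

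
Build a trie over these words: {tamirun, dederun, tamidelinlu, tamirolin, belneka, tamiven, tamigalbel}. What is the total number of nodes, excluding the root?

41

For each word, the new-node count is its length minus the longest prefix already in the trie:
  "tamirun" → 7 new (t, a, m, i, r, u, n)
  "dederun" → 7 new (d, e, d, e, r, u, n)
  "tamidelinlu" → prefix "tami" already present; 7 new (d, e, l, i, n, l, u)
  "tamirolin" → prefix "tamir" already present; 4 new (o, l, i, n)
  "belneka" → 7 new (b, e, l, n, e, k, a)
  "tamiven" → prefix "tami" already present; 3 new (v, e, n)
  "tamigalbel" → prefix "tami" already present; 6 new (g, a, l, b, e, l)
Total nodes = 7 + 7 + 7 + 4 + 7 + 3 + 6 = 41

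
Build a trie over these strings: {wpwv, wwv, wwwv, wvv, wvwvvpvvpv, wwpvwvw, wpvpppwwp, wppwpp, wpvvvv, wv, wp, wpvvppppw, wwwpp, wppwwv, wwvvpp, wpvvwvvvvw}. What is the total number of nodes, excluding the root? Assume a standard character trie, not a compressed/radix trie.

55

Insert word by word; a character creates a node only if that edge doesn't already exist:
  "wpwv" → 4 new (w, p, w, v)
  "wwv" → prefix "w" already present; 2 new (w, v)
  "wwwv" → prefix "ww" already present; 2 new (w, v)
  "wvv" → prefix "w" already present; 2 new (v, v)
  "wvwvvpvvpv" → prefix "wv" already present; 8 new (w, v, v, p, v, v, p, v)
  "wwpvwvw" → prefix "ww" already present; 5 new (p, v, w, v, w)
  "wpvpppwwp" → prefix "wp" already present; 7 new (v, p, p, p, w, w, p)
  "wppwpp" → prefix "wp" already present; 4 new (p, w, p, p)
  "wpvvvv" → prefix "wpv" already present; 3 new (v, v, v)
  "wv" → prefix "wv" already present; 0 new (none)
  "wp" → prefix "wp" already present; 0 new (none)
  "wpvvppppw" → prefix "wpvv" already present; 5 new (p, p, p, p, w)
  "wwwpp" → prefix "www" already present; 2 new (p, p)
  "wppwwv" → prefix "wppw" already present; 2 new (w, v)
  "wwvvpp" → prefix "wwv" already present; 3 new (v, p, p)
  "wpvvwvvvvw" → prefix "wpvv" already present; 6 new (w, v, v, v, v, w)
Total nodes = 4 + 2 + 2 + 2 + 8 + 5 + 7 + 4 + 3 + 0 + 0 + 5 + 2 + 2 + 3 + 6 = 55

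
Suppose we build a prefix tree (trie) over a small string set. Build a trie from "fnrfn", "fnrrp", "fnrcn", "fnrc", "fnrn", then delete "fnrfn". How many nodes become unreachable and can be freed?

2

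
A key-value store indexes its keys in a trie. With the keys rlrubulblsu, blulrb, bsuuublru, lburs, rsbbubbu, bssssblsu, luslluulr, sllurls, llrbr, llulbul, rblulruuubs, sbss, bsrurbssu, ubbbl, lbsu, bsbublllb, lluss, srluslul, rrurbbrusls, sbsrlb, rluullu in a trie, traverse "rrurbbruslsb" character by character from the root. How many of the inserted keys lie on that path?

Traverse "rrurbbruslsb" character by character; count nodes along the way that are marked as word ends.
Prefixes of the query that are stored words: "rrurbbrusls"
Count: 1

1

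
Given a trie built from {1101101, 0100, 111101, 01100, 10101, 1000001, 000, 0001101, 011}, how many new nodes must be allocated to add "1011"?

The longest prefix of "1011" already in the trie is "101" (length 3).
Each of the 1 remaining characters creates one node.

1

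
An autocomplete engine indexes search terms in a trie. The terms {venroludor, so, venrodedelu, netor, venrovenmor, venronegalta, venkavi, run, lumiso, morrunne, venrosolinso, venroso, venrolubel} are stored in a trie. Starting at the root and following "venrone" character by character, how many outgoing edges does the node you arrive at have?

Walk "venrone" from the root, arriving at one node.
Characters that immediately follow "venrone" among the stored strings: {g}.
That node has 1 child edge.

1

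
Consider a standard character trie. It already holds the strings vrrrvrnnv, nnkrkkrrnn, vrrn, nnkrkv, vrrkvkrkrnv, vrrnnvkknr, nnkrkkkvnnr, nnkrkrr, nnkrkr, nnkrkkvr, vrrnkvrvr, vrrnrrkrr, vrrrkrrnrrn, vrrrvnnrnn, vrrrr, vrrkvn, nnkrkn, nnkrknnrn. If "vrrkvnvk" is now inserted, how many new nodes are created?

"vrrkvn" is already a path in the trie; the remaining "vk" must be added.
New nodes needed: |"vrrkvnvk"| − 6 = 8 − 6 = 2.

2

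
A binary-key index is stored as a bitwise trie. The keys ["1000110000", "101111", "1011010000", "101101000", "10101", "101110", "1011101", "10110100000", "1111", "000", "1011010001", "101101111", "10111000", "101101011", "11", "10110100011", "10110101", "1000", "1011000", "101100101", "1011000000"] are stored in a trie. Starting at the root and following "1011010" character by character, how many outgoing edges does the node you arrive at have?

2

The children of the "1011010" node are the distinct next characters among strings starting with "1011010".
Distinct next characters after "1011010": 0, 1.
That node has 2 child edges.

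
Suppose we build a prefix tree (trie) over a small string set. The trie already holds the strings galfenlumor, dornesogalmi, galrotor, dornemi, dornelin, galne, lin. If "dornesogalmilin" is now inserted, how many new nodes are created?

Walking "dornesogalmilin" from the root, the first 12 characters ("dornesogalmi") follow existing edges; "l" is the first miss.
Each of the 3 remaining characters creates one node.

3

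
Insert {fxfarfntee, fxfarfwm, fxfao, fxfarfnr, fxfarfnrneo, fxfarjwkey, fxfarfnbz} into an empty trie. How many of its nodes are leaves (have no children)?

A leaf is a node with no children — equivalently, the end of a word that is not a proper prefix of any other stored word.
Those words: "fxfao", "fxfarfnbz", "fxfarfnrneo", "fxfarfntee", "fxfarfwm", "fxfarjwkey"
Leaf count: 6

6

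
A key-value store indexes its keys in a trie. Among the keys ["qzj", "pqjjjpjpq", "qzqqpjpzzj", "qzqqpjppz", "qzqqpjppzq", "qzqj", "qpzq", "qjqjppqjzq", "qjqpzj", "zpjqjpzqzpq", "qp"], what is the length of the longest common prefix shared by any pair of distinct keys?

9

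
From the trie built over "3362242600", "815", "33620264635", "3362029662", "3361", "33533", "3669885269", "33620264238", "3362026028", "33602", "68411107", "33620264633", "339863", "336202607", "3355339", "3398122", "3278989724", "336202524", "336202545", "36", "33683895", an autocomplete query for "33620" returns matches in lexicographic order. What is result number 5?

Words with prefix "33620", in lexicographic order: "336202524", "336202545", "3362026028", "336202607", "33620264238", "33620264633", "33620264635", "3362029662"
The 5th is 33620264238.

33620264238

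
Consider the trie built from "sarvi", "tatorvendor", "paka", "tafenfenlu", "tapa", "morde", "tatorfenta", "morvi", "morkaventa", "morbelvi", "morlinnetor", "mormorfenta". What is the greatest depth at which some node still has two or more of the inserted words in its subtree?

5

Look for the deepest trie node that still has at least two words in its subtree.
e.g. "tatorfenta" and "tatorvendor" share the prefix "tator" of length 5; no pair shares a longer one.
Longest shared-prefix length: 5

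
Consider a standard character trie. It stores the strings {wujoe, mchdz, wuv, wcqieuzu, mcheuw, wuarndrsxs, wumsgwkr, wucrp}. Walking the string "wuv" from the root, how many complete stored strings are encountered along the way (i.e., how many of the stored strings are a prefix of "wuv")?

Walk "wuv" from the root; an end-of-word marker is hit whenever a stored word is a prefix of "wuv".
Prefixes of the query that are stored words: "wuv"
Count: 1

1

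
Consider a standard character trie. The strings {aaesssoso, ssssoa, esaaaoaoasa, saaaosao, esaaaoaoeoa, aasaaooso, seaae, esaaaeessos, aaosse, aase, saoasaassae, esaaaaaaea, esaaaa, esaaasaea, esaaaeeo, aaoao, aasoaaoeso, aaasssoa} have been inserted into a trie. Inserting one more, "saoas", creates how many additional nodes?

"saoas" is already a full path in the trie; only an end-marker is added.
No new nodes are needed: 0.

0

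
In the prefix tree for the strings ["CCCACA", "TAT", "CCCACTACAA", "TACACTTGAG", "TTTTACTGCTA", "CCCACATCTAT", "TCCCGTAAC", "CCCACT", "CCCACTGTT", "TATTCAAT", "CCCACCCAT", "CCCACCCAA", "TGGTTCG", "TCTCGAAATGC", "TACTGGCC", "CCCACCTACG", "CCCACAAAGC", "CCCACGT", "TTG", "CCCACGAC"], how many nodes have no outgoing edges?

17

A leaf is a node with no children — equivalently, the end of a word that is not a proper prefix of any other stored word.
Those words: "CCCACAAAGC", "CCCACATCTAT", "CCCACCCAA", "CCCACCCAT", "CCCACCTACG", "CCCACGAC", "CCCACGT", "CCCACTACAA", "CCCACTGTT", "TACACTTGAG", "TACTGGCC", "TATTCAAT", "TCCCGTAAC", "TCTCGAAATGC", "TGGTTCG", "TTG", "TTTTACTGCTA"
Leaf count: 17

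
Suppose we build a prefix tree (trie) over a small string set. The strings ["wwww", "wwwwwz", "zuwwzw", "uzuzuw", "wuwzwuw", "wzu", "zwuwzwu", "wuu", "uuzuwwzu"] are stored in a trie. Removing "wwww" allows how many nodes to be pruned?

After clearing the end-marker at "wwww", prune upward until reaching a node still needed by another word.
Every node on "wwww" is still needed (e.g. by "wwwwwz"), so nothing is freed.
Nodes removed: 0

0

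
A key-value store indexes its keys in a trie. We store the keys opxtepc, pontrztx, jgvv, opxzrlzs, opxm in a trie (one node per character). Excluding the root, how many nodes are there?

Count nodes per top-level branch (shared prefixes stored once):
  'j'-branch (jgvv): 4 nodes
  'o'-branch (opxm, opxtepc, opxzrlzs): 13 nodes
  'p'-branch (pontrztx): 8 nodes
Sum: 25

25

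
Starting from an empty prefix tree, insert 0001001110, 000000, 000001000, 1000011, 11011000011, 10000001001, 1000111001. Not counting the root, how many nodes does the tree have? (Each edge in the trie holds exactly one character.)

46

Count nodes per top-level branch (shared prefixes stored once):
  '0'-branch (000000, 000001000, 0001001110): 17 nodes
  '1'-branch (10000001001, 1000011, 1000111001, 11011000011): 29 nodes
Sum: 46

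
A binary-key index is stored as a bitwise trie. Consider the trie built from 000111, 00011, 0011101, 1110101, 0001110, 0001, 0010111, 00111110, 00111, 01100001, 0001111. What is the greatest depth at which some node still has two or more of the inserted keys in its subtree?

6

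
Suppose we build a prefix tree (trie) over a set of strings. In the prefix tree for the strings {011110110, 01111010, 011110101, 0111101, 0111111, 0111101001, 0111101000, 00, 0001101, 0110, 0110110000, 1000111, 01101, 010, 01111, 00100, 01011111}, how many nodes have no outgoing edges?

10

A leaf is a node with no children — equivalently, the end of a word that is not a proper prefix of any other stored word.
Those words: "0001101", "00100", "01011111", "0110110000", "0111101000", "0111101001", "011110101", "011110110", "0111111", "1000111"
Leaf count: 10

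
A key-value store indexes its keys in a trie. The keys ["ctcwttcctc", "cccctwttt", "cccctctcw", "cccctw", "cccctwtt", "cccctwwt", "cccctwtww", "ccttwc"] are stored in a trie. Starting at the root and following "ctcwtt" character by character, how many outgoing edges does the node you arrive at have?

1

Follow the path "ctcwtt" to its node, then look at its outgoing edges.
Characters that immediately follow "ctcwtt" among the stored strings: {c}.
That node has 1 child edge.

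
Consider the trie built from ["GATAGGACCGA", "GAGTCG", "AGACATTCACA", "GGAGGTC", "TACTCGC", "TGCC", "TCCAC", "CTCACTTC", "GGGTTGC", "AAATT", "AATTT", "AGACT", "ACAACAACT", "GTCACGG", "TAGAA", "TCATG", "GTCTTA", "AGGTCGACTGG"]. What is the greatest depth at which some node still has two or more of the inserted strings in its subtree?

Equivalently: take the maximum, over all pairs, of their longest common prefix length.
"AGACATTCACA" and "AGACT" agree on "AGAC" (4 characters) before diverging; nothing deeper is shared.
Longest shared-prefix length: 4

4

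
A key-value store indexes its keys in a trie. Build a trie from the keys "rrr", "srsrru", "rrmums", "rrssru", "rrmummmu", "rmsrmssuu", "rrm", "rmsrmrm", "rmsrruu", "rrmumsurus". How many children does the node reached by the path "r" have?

2

Follow the path "r" to its node, then look at its outgoing edges.
Characters that immediately follow "r" among the stored strings: {m, r}.
That node has 2 child edges.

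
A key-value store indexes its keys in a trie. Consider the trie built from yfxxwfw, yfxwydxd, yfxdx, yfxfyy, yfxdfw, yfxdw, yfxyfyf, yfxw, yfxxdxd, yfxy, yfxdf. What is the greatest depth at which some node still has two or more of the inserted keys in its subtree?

The deepest shared node is where two words last agree before diverging.
"yfxdf" and "yfxdfw" agree on "yfxdf" (5 characters) before diverging; nothing deeper is shared.
Longest shared-prefix length: 5

5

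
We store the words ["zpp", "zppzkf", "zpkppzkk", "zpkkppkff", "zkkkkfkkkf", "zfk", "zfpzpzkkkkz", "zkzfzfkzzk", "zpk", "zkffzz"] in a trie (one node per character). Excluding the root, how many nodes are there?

For each word, the new-node count is its length minus the longest prefix already in the trie:
  "zpp" → 3 new (z, p, p)
  "zppzkf" → prefix "zpp" already present; 3 new (z, k, f)
  "zpkppzkk" → prefix "zp" already present; 6 new (k, p, p, z, k, k)
  "zpkkppkff" → prefix "zpk" already present; 6 new (k, p, p, k, f, f)
  "zkkkkfkkkf" → prefix "z" already present; 9 new (k, k, k, k, f, k, k, k, f)
  "zfk" → prefix "z" already present; 2 new (f, k)
  "zfpzpzkkkkz" → prefix "zf" already present; 9 new (p, z, p, z, k, k, k, k, z)
  "zkzfzfkzzk" → prefix "zk" already present; 8 new (z, f, z, f, k, z, z, k)
  "zpk" → prefix "zpk" already present; 0 new (none)
  "zkffzz" → prefix "zk" already present; 4 new (f, f, z, z)
Total nodes = 3 + 3 + 6 + 6 + 9 + 2 + 9 + 8 + 0 + 4 = 50

50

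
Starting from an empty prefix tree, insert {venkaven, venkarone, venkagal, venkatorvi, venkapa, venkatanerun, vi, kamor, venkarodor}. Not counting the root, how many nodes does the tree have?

37

Insert word by word; a character creates a node only if that edge doesn't already exist:
  "venkaven" → 8 new (v, e, n, k, a, v, e, n)
  "venkarone" → prefix "venka" already present; 4 new (r, o, n, e)
  "venkagal" → prefix "venka" already present; 3 new (g, a, l)
  "venkatorvi" → prefix "venka" already present; 5 new (t, o, r, v, i)
  "venkapa" → prefix "venka" already present; 2 new (p, a)
  "venkatanerun" → prefix "venkat" already present; 6 new (a, n, e, r, u, n)
  "vi" → prefix "v" already present; 1 new (i)
  "kamor" → 5 new (k, a, m, o, r)
  "venkarodor" → prefix "venkaro" already present; 3 new (d, o, r)
Total nodes = 8 + 4 + 3 + 5 + 2 + 6 + 1 + 5 + 3 = 37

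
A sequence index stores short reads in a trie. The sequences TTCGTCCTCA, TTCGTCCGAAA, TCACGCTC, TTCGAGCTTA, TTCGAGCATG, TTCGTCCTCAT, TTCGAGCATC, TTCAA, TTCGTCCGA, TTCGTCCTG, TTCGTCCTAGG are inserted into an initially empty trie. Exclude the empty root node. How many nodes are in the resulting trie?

38

Trie structure (* marks end of a word):
(root)
└─ T
   ├─ C
   │  └─ A
   │     └─ C
   │        └─ G
   │           └─ C
   │              └─ T
   │                 └─ C *
   └─ T
      └─ C
         ├─ A
         │  └─ A *
         └─ G
            ├─ A
            │  └─ G
            │     └─ C
            │        ├─ A
            │        │  └─ T
            │        │     ├─ C *
            │        │     └─ G *
            │        └─ T
            │           └─ T
            │              └─ A *
            └─ T
               └─ C
                  └─ C
                     ├─ G
                     │  └─ A *
                     │     └─ A
                     │        └─ A *
                     └─ T
                        ├─ A
                        │  └─ G
                        │     └─ G *
                        ├─ C
                        │  └─ A *
                        │     └─ T *
                        └─ G *
Counting every labelled node above: 38.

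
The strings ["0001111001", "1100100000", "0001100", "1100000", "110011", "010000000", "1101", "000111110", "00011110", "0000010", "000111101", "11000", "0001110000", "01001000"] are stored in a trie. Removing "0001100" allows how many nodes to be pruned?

A node on "0001100"'s path can go only if nothing else ends at it or branches off below it.
The suffix "00" (2 nodes) is used only by "0001100"; the node for "00011" still has the child "1", so pruning stops there.
Nodes removed: 2

2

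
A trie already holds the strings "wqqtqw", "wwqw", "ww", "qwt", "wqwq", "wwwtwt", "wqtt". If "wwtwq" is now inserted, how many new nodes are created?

3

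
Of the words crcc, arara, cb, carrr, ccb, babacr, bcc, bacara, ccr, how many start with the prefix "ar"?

1

Filter for entries beginning with "ar":
Words under "ar": arara
Count: 1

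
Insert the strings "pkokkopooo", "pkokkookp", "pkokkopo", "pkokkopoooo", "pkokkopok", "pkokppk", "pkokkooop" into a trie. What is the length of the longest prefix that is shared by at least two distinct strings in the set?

10

Look for the deepest trie node that still has at least two words in its subtree.
e.g. "pkokkopooo" and "pkokkopoooo" share the prefix "pkokkopooo" of length 10; no pair shares a longer one.
Longest shared-prefix length: 10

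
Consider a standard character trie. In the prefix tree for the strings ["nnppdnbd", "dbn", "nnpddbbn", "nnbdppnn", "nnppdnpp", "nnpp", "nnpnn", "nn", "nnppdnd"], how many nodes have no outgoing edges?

A leaf is a node with no children — equivalently, the end of a word that is not a proper prefix of any other stored word.
Those words: "dbn", "nnbdppnn", "nnpddbbn", "nnpnn", "nnppdnbd", "nnppdnd", "nnppdnpp"
Leaf count: 7

7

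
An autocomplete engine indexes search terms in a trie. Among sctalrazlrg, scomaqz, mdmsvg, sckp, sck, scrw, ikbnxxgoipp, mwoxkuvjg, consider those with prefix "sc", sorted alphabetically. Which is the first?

Filter for "sc…" and sort: "sck", "sckp", "scomaqz", "scrw", "sctalrazlrg"
Position 1: sck

sck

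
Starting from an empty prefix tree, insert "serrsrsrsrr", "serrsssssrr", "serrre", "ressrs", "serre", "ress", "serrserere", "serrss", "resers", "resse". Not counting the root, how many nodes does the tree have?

Insert word by word; a character creates a node only if that edge doesn't already exist:
  "serrsrsrsrr" → 11 new (s, e, r, r, s, r, s, r, s, r, r)
  "serrsssssrr" → prefix "serrs" already present; 6 new (s, s, s, s, r, r)
  "serrre" → prefix "serr" already present; 2 new (r, e)
  "ressrs" → 6 new (r, e, s, s, r, s)
  "serre" → prefix "serr" already present; 1 new (e)
  "ress" → prefix "ress" already present; 0 new (none)
  "serrserere" → prefix "serrs" already present; 5 new (e, r, e, r, e)
  "serrss" → prefix "serrss" already present; 0 new (none)
  "resers" → prefix "res" already present; 3 new (e, r, s)
  "resse" → prefix "ress" already present; 1 new (e)
Total nodes = 11 + 6 + 2 + 6 + 1 + 0 + 5 + 0 + 3 + 1 = 35

35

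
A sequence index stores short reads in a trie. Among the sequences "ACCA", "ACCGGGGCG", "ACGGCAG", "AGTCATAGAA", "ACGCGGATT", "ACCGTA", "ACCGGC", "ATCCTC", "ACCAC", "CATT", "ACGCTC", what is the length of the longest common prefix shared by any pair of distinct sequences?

Look for the deepest trie node that still has at least two words in its subtree.
"ACCGGC" and "ACCGGGGCG" agree on "ACCGG" (5 characters) before diverging; nothing deeper is shared.
Longest shared-prefix length: 5

5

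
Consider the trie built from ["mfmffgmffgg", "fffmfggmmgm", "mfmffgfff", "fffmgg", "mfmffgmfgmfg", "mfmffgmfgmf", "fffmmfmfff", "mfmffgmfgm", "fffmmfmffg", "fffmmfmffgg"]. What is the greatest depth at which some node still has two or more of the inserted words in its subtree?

11

Look for the deepest trie node that still has at least two words in its subtree.
"mfmffgmfgmf" and "mfmffgmfgmfg" agree on "mfmffgmfgmf" (11 characters) before diverging; nothing deeper is shared.
Longest shared-prefix length: 11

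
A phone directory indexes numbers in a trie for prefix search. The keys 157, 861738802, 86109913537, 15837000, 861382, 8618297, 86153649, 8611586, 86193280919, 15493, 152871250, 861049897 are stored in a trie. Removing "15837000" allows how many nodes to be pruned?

6

Walk "15837000" from the leaf back toward the root, removing each node that no remaining word uses.
The suffix "837000" (6 nodes) is used only by "15837000"; the node for "15" still has the child "7", so pruning stops there.
Nodes removed: 6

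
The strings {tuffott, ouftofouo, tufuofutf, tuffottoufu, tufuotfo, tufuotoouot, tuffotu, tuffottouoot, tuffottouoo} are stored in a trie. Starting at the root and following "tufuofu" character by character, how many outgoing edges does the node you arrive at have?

1

Walk "tufuofu" from the root, arriving at one node.
Characters that immediately follow "tufuofu" among the stored strings: {t}.
That node has 1 child edge.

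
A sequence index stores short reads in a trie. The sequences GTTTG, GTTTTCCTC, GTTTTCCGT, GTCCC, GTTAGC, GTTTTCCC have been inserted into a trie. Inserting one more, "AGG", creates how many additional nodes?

Nothing in the trie begins with "A"; the whole of "AGG" is new.
3 − 0 = 3 new nodes.

3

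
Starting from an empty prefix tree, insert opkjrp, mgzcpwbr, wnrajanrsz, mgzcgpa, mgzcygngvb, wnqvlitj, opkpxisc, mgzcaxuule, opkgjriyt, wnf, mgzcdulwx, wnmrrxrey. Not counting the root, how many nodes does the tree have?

Count nodes per top-level branch (shared prefixes stored once):
  'm'-branch (mgzcaxuule, mgzcdulwx, mgzcgpa, mgzcpwbr, mgzcygngvb): 28 nodes
  'o'-branch (opkgjriyt, opkjrp, opkpxisc): 17 nodes
  'w'-branch (wnf, wnmrrxrey, wnqvlitj, wnrajanrsz): 24 nodes
Sum: 69

69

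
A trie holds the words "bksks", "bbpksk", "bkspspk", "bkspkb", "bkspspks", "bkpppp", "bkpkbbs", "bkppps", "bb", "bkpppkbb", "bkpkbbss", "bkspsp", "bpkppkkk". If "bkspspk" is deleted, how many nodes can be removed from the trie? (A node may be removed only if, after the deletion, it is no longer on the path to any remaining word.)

After clearing the end-marker at "bkspspk", prune upward until reaching a node still needed by another word.
Every node on "bkspspk" is still needed (e.g. by "bkspspks"), so nothing is freed.
Nodes removed: 0

0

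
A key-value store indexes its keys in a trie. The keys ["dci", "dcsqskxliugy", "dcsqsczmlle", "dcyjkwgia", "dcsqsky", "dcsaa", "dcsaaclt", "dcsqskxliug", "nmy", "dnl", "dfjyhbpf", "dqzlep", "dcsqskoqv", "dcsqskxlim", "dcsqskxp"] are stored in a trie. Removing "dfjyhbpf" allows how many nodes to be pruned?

A node on "dfjyhbpf"'s path can go only if nothing else ends at it or branches off below it.
The suffix "fjyhbpf" (7 nodes) is used only by "dfjyhbpf"; the node for "d" still has the child "c", so pruning stops there.
Nodes removed: 7

7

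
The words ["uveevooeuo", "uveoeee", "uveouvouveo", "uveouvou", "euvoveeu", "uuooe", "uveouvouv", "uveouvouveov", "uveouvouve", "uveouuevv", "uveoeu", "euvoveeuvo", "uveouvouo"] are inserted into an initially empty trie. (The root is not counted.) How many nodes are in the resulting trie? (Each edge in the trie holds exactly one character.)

42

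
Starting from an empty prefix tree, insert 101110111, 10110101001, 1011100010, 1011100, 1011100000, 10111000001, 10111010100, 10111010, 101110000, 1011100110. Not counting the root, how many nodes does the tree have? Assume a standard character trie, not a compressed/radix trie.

30

Trie structure (* marks end of a word):
(root)
└─ 1
   └─ 0
      └─ 1
         └─ 1
            ├─ 0
            │  └─ 1
            │     └─ 0
            │        └─ 1
            │           └─ 0
            │              └─ 0
            │                 └─ 1 *
            └─ 1
               └─ 0
                  ├─ 0 *
                  │  ├─ 0
                  │  │  ├─ 0 *
                  │  │  │  └─ 0 *
                  │  │  │     └─ 1 *
                  │  │  └─ 1
                  │  │     └─ 0 *
                  │  └─ 1
                  │     └─ 1
                  │        └─ 0 *
                  └─ 1
                     ├─ 0 *
                     │  └─ 1
                     │     └─ 0
                     │        └─ 0 *
                     └─ 1
                        └─ 1 *
Counting every labelled node above: 30.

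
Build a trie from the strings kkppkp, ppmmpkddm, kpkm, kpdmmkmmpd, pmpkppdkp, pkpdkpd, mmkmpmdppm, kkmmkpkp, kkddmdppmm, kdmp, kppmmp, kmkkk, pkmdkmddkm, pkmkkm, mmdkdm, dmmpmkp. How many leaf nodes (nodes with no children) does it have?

16

Leaves are exactly the stored words that no other stored word extends.
Those words: "dmmpmkp", "kdmp", "kkddmdppmm", "kkmmkpkp", "kkppkp", "kmkkk", "kpdmmkmmpd", "kpkm", "kppmmp", "mmdkdm", "mmkmpmdppm", "pkmdkmddkm", "pkmkkm", "pkpdkpd", "pmpkppdkp", "ppmmpkddm"
Leaf count: 16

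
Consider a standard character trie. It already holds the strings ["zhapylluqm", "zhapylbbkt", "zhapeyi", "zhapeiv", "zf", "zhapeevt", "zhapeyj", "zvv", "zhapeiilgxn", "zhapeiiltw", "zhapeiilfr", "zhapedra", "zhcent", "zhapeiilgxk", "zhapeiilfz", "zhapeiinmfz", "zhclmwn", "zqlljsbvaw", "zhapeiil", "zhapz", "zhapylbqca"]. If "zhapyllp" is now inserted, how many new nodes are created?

1

The longest prefix of "zhapyllp" already in the trie is "zhapyll" (length 7).
So 8 − 7 = 1 new nodes.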